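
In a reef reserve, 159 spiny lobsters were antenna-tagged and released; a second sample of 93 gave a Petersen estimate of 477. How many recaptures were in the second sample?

From N = M·C/R: R = M·C / N = 159·93 / 477 = 14787 / 477 = 31.

R = 31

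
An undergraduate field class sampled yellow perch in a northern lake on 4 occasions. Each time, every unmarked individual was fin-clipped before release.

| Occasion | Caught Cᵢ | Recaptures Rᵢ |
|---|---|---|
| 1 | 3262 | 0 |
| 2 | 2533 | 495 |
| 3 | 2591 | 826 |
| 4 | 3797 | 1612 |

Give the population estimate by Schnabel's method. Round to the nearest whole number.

Marked at large before each occasion: Mᵢ = Σⱼ<ᵢ (Cⱼ − Rⱼ) → M1=0, M2=3262, M3=5300, M4=7065
Σ MᵢCᵢ = 0·3262 + 3262·2533 + 5300·2591 + 7065·3797 = 0 + 8262646 + 13732300 + 26825805 = 48820751
Σ Rᵢ = 0 + 495 + 826 + 1612 = 2933
N̂ = 48820751 / 2933 ≈ 16645.3 → 16645

N ≈ 16,645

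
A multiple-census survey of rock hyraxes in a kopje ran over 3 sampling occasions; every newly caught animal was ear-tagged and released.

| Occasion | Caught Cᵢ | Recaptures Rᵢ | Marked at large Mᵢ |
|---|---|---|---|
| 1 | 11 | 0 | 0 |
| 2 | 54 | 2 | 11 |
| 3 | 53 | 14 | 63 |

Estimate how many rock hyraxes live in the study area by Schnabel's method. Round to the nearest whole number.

N ≈ 246

Σ MᵢCᵢ = 0·11 + 11·54 + 63·53 = 0 + 594 + 3339 = 3933
Σ Rᵢ = 0 + 2 + 14 = 16
N̂ = 3933 / 16 ≈ 245.8 → 246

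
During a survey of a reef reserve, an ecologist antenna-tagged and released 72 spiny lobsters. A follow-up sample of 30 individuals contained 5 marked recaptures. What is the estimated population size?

N = 432

N = (72 × 30) / 5 = 2160 / 5 = 432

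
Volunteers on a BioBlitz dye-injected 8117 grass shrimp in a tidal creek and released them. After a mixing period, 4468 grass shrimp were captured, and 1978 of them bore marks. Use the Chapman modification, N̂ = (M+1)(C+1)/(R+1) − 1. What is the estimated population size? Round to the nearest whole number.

N ≈ 18,331

N̂ = (8117+1)(4468+1)/(1978+1) − 1 = 8118·4469/1979 − 1
= 36279342/1979 − 1 ≈ 18332.2 − 1 ≈ 18331.2 → 18331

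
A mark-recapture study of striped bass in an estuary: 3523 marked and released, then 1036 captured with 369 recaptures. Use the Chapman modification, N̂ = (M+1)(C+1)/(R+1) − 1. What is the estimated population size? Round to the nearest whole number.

N ≈ 9876

N̂ = (3523+1)(1036+1)/(369+1) − 1 = 3524·1037/370 − 1
= 3654388/370 − 1 ≈ 9876.7 − 1 ≈ 9875.7 → 9876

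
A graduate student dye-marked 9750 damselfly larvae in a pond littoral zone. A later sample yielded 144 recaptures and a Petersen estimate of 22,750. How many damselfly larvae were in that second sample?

C = 336

From N = M·C/R: C = N·R / M = 22750·144 / 9750 = 3276000 / 9750 = 336.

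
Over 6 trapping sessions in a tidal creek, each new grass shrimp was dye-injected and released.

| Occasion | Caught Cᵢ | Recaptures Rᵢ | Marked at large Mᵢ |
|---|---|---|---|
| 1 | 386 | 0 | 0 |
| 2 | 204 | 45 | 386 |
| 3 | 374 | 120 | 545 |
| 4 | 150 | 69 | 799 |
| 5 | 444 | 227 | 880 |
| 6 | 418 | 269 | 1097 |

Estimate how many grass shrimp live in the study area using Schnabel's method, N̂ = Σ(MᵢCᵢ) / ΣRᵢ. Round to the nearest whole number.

Σ MᵢCᵢ = 0·386 + 386·204 + 545·374 + 799·150 + 880·444 + 1097·418 = 0 + 78744 + 203830 + 119850 + 390720 + 458546 = 1251690
Σ Rᵢ = 0 + 45 + 120 + 69 + 227 + 269 = 730
N̂ = 1251690 / 730 ≈ 1714.6 → 1715

N ≈ 1715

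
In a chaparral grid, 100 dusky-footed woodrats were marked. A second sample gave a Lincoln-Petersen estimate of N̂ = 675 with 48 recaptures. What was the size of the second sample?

C = 324

From N = M·C/R: C = N·R / M = 675·48 / 100 = 32400 / 100 = 324.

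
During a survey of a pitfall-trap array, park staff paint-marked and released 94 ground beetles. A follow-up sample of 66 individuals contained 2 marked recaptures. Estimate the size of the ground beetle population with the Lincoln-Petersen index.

N = 3102

N = (94 × 66) / 2 = 6204 / 2 = 3102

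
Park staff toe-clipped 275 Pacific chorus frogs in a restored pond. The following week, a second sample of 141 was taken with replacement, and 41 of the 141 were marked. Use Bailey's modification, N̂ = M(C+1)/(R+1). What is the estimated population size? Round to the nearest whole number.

N ≈ 930

N̂ = 275·(141+1)/(41+1) = 275·142/42 = 39050/42 ≈ 929.8 → 930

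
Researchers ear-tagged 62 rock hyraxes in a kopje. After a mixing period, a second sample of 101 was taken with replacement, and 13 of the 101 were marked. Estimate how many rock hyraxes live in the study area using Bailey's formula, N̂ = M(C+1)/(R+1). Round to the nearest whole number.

N̂ = 62·(101+1)/(13+1) = 62·102/14 = 6324/14 ≈ 451.7 → 452

N ≈ 452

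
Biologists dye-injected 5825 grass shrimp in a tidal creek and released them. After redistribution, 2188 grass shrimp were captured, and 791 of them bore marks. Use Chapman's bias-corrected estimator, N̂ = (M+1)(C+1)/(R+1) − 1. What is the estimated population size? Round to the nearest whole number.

N̂ = (5825+1)(2188+1)/(791+1) − 1 = 5826·2189/792 − 1
= 12753114/792 − 1 ≈ 16102.4 − 1 ≈ 16101.4 → 16101

N ≈ 16,101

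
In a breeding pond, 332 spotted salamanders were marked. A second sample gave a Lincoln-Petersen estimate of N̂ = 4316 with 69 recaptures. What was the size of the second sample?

C = 897

From N = M·C/R: C = N·R / M = 4316·69 / 332 = 297804 / 332 = 897.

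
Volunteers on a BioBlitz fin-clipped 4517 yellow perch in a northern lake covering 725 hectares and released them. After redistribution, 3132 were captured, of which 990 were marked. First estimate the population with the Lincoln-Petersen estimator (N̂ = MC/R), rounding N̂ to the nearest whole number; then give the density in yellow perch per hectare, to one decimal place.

density ≈ 19.7 yellow perch per hectare

N̂ = 4517·3132/990 = 14147244/990 ≈ 14290.1 → 14290
Density = N̂ / area = 14290 / 725 ≈ 19.71 → 19.7 per hectare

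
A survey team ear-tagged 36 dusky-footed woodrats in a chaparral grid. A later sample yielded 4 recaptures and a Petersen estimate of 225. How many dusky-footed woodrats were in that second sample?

C = 25

From N = M·C/R: C = N·R / M = 225·4 / 36 = 900 / 36 = 25.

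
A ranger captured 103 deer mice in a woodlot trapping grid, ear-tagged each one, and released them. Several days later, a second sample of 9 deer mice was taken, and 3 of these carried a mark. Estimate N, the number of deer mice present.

If marked individuals mix randomly, R/C ≈ M/N, giving N ≈ M·C/R.
N = (103 × 9) / 3 = 927 / 3 = 309

N = 309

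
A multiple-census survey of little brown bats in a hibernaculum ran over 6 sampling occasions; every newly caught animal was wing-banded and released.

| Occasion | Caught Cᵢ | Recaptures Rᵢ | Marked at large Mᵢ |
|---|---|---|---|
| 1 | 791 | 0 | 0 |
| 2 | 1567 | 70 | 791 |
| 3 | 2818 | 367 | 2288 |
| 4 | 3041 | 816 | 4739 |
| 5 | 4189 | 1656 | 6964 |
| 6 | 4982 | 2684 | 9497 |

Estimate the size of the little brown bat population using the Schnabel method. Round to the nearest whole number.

N ≈ 17,626

Σ MᵢCᵢ = 0·791 + 791·1567 + 2288·2818 + 4739·3041 + 6964·4189 + 9497·4982 = 0 + 1239497 + 6447584 + 14411299 + 29172196 + 47314054 = 98584630
Σ Rᵢ = 0 + 70 + 367 + 816 + 1656 + 2684 = 5593
N̂ = 98584630 / 5593 ≈ 17626.4 → 17626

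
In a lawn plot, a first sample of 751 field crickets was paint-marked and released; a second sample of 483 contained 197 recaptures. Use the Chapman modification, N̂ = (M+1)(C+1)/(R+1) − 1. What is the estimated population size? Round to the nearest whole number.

N̂ = (751+1)(483+1)/(197+1) − 1 = 752·484/198 − 1
= 363968/198 − 1 ≈ 1838.2 − 1 ≈ 1837.2 → 1837

N ≈ 1837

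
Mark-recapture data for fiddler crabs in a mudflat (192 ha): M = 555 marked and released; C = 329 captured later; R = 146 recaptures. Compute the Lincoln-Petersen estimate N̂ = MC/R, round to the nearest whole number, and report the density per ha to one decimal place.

N̂ = 555·329/146 = 182595/146 ≈ 1250.7 → 1251
Density = N̂ / area = 1251 / 192 ≈ 6.52 → 6.5 per ha

density ≈ 6.5 fiddler crabs per ha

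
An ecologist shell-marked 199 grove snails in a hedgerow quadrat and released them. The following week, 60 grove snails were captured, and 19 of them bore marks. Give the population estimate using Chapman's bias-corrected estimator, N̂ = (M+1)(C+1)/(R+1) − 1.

N = 609

N̂ = (199+1)(60+1)/(19+1) − 1 = 200·61/20 − 1
= 12200/20 − 1 = 610 − 1 = 609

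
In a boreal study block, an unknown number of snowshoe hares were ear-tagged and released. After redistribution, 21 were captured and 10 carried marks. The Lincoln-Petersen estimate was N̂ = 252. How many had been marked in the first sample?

From N = M·C/R: M = N·R / C = 252·10 / 21 = 2520 / 21 = 120.

M = 120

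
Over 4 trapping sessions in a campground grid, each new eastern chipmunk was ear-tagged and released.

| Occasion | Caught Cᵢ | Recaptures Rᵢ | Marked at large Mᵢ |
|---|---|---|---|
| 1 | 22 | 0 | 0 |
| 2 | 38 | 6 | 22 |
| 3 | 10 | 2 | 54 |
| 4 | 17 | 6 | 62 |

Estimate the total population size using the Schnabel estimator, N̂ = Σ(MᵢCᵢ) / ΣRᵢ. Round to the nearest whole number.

N ≈ 174

Σ MᵢCᵢ = 0·22 + 22·38 + 54·10 + 62·17 = 0 + 836 + 540 + 1054 = 2430
Σ Rᵢ = 0 + 6 + 2 + 6 = 14
N̂ = 2430 / 14 ≈ 173.6 → 174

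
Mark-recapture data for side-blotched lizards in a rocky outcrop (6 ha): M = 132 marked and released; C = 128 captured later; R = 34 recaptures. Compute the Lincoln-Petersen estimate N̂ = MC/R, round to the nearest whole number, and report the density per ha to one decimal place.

N̂ = 132·128/34 = 16896/34 ≈ 496.9 → 497
Density = N̂ / area = 497 / 6 ≈ 82.83 → 82.8 per ha

density ≈ 82.8 side-blotched lizards per ha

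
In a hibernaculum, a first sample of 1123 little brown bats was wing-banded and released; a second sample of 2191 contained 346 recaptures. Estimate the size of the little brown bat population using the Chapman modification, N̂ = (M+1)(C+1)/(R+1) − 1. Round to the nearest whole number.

N̂ = (1123+1)(2191+1)/(346+1) − 1 = 1124·2192/347 − 1
= 2463808/347 − 1 ≈ 7100.3 − 1 ≈ 7099.3 → 7099

N ≈ 7099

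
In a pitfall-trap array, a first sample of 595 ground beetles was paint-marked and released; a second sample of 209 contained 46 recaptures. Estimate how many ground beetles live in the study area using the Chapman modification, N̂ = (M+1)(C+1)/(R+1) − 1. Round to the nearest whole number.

N̂ = (595+1)(209+1)/(46+1) − 1 = 596·210/47 − 1
= 125160/47 − 1 ≈ 2663.0 − 1 ≈ 2662.0 → 2662

N ≈ 2662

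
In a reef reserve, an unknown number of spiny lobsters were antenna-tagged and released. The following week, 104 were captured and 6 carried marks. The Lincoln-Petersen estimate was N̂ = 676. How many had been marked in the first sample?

M = 39

From N = M·C/R: M = N·R / C = 676·6 / 104 = 4056 / 104 = 39.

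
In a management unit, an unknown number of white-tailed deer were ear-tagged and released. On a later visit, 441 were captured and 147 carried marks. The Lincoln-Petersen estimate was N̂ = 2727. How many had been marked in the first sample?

From N = M·C/R: M = N·R / C = 2727·147 / 441 = 400869 / 441 = 909.

M = 909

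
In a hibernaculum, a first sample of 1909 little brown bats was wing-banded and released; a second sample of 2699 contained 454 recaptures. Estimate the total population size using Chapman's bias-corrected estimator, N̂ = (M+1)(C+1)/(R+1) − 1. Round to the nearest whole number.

N̂ = (1909+1)(2699+1)/(454+1) − 1 = 1910·2700/455 − 1
= 5157000/455 − 1 ≈ 11334.1 − 1 ≈ 11333.1 → 11333

N ≈ 11,333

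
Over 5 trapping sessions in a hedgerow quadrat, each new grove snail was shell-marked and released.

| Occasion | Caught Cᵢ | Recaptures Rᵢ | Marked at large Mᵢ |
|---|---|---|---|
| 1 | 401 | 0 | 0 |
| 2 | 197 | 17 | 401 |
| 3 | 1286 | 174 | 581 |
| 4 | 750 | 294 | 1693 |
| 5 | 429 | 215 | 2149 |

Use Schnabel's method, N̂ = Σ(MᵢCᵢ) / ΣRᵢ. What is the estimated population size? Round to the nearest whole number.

N ≈ 4311

Σ MᵢCᵢ = 0·401 + 401·197 + 581·1286 + 1693·750 + 2149·429 = 0 + 78997 + 747166 + 1269750 + 921921 = 3017834
Σ Rᵢ = 0 + 17 + 174 + 294 + 215 = 700
N̂ = 3017834 / 700 ≈ 4311.2 → 4311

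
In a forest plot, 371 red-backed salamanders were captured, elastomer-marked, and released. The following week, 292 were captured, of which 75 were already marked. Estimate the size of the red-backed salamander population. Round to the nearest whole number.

If marked individuals mix randomly, R/C ≈ M/N, giving N ≈ M·C/R.
N = (371 × 292) / 75 = 108332 / 75 ≈ 1444.4 → 1444

N ≈ 1444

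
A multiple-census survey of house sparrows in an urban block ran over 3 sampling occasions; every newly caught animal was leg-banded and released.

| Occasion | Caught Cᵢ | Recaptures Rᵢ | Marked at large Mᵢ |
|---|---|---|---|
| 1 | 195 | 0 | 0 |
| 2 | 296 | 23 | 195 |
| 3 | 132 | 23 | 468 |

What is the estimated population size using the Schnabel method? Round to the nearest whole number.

Σ MᵢCᵢ = 0·195 + 195·296 + 468·132 = 0 + 57720 + 61776 = 119496
Σ Rᵢ = 0 + 23 + 23 = 46
N̂ = 119496 / 46 ≈ 2597.7 → 2598

N ≈ 2598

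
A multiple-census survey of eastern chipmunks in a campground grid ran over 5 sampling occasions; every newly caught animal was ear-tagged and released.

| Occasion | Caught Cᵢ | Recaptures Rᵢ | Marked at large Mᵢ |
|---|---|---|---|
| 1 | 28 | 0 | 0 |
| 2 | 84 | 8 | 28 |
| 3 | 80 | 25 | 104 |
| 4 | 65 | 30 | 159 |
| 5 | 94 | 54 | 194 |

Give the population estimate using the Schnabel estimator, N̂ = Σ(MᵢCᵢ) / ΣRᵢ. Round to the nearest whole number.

Σ MᵢCᵢ = 0·28 + 28·84 + 104·80 + 159·65 + 194·94 = 0 + 2352 + 8320 + 10335 + 18236 = 39243
Σ Rᵢ = 0 + 8 + 25 + 30 + 54 = 117
N̂ = 39243 / 117 ≈ 335.4 → 335

N ≈ 335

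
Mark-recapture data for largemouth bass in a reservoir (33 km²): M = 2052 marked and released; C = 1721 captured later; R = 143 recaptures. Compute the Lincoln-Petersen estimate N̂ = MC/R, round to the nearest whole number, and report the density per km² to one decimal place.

density ≈ 748.4 largemouth bass per km²

N̂ = 2052·1721/143 = 3531492/143 ≈ 24695.7 → 24696
Density = N̂ / area = 24696 / 33 ≈ 748.36 → 748.4 per km²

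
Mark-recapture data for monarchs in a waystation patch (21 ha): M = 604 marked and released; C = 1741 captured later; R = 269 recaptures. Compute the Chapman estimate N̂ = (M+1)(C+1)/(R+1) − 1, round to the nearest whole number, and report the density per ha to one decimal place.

density ≈ 185.8 monarchs per ha

N̂ = 605·1742/270 − 1 = 1053910/270 − 1 ≈ 3902.4 → 3902
Density = N̂ / area = 3902 / 21 ≈ 185.81 → 185.8 per ha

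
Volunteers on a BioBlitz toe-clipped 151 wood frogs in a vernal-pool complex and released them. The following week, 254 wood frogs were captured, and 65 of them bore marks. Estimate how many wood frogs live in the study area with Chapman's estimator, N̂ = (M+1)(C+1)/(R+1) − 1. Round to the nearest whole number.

N ≈ 586

N̂ = (151+1)(254+1)/(65+1) − 1 = 152·255/66 − 1
= 38760/66 − 1 ≈ 587.3 − 1 ≈ 586.3 → 586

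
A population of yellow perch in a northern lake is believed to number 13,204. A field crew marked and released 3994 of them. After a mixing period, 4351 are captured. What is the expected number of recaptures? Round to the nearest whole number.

Expected recaptures E[R] = M·C / N.
E[R] = 3994 × 4351 / 13204 = 17377894 / 13204 ≈ 1316.1 → 1316

expected recaptures ≈ 1316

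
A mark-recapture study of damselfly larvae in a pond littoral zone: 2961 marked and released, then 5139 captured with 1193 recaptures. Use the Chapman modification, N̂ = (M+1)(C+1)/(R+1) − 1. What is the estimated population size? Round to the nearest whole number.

N̂ = (2961+1)(5139+1)/(1193+1) − 1 = 2962·5140/1194 − 1
= 15224680/1194 − 1 ≈ 12751.0 − 1 ≈ 12750.0 → 12750

N ≈ 12,750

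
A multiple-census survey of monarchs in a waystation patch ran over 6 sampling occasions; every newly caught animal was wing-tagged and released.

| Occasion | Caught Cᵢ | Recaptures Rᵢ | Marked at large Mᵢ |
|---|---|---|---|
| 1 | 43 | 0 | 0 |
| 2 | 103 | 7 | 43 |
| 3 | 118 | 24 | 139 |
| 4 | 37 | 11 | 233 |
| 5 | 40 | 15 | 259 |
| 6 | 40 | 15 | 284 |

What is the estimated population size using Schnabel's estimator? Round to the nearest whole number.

Σ MᵢCᵢ = 0·43 + 43·103 + 139·118 + 233·37 + 259·40 + 284·40 = 0 + 4429 + 16402 + 8621 + 10360 + 11360 = 51172
Σ Rᵢ = 0 + 7 + 24 + 11 + 15 + 15 = 72
N̂ = 51172 / 72 ≈ 710.7 → 711

N ≈ 711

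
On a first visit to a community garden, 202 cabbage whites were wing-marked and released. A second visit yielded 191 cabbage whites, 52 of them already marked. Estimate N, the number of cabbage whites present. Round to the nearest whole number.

N = (202 × 191) / 52 = 38582 / 52 ≈ 742.0 → 742

N ≈ 742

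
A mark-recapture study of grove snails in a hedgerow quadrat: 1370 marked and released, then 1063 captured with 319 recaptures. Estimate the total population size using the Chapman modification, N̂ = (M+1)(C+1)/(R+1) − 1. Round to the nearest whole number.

N̂ = (1370+1)(1063+1)/(319+1) − 1 = 1371·1064/320 − 1
= 1458744/320 − 1 ≈ 4558.6 − 1 ≈ 4557.6 → 4558

N ≈ 4558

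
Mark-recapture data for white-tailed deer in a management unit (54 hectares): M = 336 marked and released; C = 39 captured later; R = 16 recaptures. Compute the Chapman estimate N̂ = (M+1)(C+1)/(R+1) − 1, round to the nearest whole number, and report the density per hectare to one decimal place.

N̂ = 337·40/17 − 1 = 13480/17 − 1 ≈ 791.9 → 792
Density = N̂ / area = 792 / 54 ≈ 14.67 → 14.7 per hectare

density ≈ 14.7 white-tailed deer per hectare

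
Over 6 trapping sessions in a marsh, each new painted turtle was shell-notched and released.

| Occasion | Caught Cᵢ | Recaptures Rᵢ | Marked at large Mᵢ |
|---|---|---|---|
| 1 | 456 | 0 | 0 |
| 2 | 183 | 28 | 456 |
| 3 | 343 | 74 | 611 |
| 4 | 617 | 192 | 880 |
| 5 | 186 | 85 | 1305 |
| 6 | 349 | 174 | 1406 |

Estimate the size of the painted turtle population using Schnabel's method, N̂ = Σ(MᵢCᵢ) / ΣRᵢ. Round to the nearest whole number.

Σ MᵢCᵢ = 0·456 + 456·183 + 611·343 + 880·617 + 1305·186 + 1406·349 = 0 + 83448 + 209573 + 542960 + 242730 + 490694 = 1569405
Σ Rᵢ = 0 + 28 + 74 + 192 + 85 + 174 = 553
N̂ = 1569405 / 553 ≈ 2838.0 → 2838

N ≈ 2838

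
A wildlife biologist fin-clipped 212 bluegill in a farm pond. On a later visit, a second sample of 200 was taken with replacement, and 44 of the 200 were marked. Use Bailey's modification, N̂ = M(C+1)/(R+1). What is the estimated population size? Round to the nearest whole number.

N ≈ 947

N̂ = 212·(200+1)/(44+1) = 212·201/45 = 42612/45 ≈ 946.9 → 947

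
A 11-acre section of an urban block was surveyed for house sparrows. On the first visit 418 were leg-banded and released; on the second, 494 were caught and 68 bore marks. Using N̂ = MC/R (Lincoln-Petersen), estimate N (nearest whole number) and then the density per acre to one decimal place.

N̂ = 418·494/68 = 206492/68 ≈ 3036.6 → 3037
Density = N̂ / area = 3037 / 11 ≈ 276.09 → 276.1 per acre

density ≈ 276.1 house sparrows per acre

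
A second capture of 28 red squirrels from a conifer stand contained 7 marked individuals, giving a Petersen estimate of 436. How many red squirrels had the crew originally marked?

M = 109

From N = M·C/R: M = N·R / C = 436·7 / 28 = 3052 / 28 = 109.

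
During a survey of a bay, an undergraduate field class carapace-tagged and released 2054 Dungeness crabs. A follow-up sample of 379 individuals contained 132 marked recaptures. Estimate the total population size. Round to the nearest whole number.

Lincoln-Petersen assumes M/N = R/C, so N = M·C / R.
N = (2054 × 379) / 132 = 778466 / 132 ≈ 5897.47 → 5897

N ≈ 5897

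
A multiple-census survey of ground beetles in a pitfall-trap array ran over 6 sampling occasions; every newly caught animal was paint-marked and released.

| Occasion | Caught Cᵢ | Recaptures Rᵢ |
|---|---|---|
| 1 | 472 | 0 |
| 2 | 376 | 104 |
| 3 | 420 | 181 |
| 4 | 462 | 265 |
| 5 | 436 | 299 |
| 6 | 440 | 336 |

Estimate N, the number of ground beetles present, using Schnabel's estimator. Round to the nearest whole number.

N ≈ 1720

Marked at large before each occasion: Mᵢ = Σⱼ<ᵢ (Cⱼ − Rⱼ) → M1=0, M2=472, M3=744, M4=983, M5=1180, M6=1317
Σ MᵢCᵢ = 0·472 + 472·376 + 744·420 + 983·462 + 1180·436 + 1317·440 = 0 + 177472 + 312480 + 454146 + 514480 + 579480 = 2038058
Σ Rᵢ = 0 + 104 + 181 + 265 + 299 + 336 = 1185
N̂ = 2038058 / 1185 ≈ 1719.9 → 1720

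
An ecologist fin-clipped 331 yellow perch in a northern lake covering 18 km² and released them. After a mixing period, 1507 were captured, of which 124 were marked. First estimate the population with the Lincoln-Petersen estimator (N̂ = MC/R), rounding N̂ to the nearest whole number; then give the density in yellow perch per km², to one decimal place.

density ≈ 223.5 yellow perch per km²

N̂ = 331·1507/124 = 498817/124 ≈ 4022.7 → 4023
Density = N̂ / area = 4023 / 18 ≈ 223.50 → 223.5 per km²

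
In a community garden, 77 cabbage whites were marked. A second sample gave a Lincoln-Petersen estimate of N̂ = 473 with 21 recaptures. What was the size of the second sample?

C = 129

From N = M·C/R: C = N·R / M = 473·21 / 77 = 9933 / 77 = 129.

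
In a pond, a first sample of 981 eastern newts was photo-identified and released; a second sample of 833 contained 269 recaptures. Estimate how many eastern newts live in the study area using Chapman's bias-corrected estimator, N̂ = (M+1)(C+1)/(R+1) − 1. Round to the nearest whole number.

N̂ = (981+1)(833+1)/(269+1) − 1 = 982·834/270 − 1
= 818988/270 − 1 ≈ 3033.3 − 1 ≈ 3032.3 → 3032

N ≈ 3032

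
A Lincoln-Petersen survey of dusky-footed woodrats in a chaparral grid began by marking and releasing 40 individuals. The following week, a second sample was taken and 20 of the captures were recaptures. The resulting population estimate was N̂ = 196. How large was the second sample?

C = 98

From N = M·C/R: C = N·R / M = 196·20 / 40 = 3920 / 40 = 98.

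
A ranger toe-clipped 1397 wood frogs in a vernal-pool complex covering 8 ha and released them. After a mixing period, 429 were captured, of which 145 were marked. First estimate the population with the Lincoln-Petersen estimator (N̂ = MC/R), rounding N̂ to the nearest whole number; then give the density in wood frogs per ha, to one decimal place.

N̂ = 1397·429/145 = 599313/145 ≈ 4133.2 → 4133
Density = N̂ / area = 4133 / 8 ≈ 516.62 → 516.6 per ha

density ≈ 516.6 wood frogs per ha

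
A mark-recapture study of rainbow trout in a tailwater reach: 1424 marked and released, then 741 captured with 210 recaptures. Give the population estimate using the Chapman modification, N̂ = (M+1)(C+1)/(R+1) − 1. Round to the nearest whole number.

N̂ = (1424+1)(741+1)/(210+1) − 1 = 1425·742/211 − 1
= 1057350/211 − 1 ≈ 5011.1 − 1 ≈ 5010.1 → 5010

N ≈ 5010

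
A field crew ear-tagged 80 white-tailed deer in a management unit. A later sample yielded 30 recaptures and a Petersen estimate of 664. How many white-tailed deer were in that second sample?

C = 249

From N = M·C/R: C = N·R / M = 664·30 / 80 = 19920 / 80 = 249.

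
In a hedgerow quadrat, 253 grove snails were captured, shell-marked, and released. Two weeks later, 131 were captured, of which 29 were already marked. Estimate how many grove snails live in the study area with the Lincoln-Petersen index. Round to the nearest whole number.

N ≈ 1143

N = (253 × 131) / 29 = 33143 / 29 ≈ 1142.9 → 1143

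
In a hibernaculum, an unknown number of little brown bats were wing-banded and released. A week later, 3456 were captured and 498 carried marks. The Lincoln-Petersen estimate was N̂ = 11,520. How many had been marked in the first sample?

From N = M·C/R: M = N·R / C = 11520·498 / 3456 = 5736960 / 3456 = 1660.

M = 1660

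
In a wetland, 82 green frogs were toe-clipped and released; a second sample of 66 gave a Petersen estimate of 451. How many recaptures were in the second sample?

R = 12

From N = M·C/R: R = M·C / N = 82·66 / 451 = 5412 / 451 = 12.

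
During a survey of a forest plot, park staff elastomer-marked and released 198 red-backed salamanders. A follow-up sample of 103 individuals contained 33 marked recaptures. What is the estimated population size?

The marked fraction in the recapture sample should equal the marked fraction in the population: 33/103 = 198/N.
N = (198 × 103) / 33 = 20394 / 33 = 618

N = 618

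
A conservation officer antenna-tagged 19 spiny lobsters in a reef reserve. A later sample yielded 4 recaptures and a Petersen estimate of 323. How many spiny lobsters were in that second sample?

From N = M·C/R: C = N·R / M = 323·4 / 19 = 1292 / 19 = 68.

C = 68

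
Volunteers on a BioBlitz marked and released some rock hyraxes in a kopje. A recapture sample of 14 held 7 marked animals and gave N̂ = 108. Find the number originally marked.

From N = M·C/R: M = N·R / C = 108·7 / 14 = 756 / 14 = 54.

M = 54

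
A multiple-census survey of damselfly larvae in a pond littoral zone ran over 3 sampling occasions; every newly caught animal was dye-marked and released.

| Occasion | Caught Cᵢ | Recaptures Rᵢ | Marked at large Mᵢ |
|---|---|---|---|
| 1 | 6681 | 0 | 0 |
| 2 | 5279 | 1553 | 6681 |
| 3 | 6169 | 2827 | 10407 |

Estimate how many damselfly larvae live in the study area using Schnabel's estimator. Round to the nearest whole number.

Σ MᵢCᵢ = 0·6681 + 6681·5279 + 10407·6169 = 0 + 35268999 + 64200783 = 99469782
Σ Rᵢ = 0 + 1553 + 2827 = 4380
N̂ = 99469782 / 4380 ≈ 22710.0 → 22710

N ≈ 22,710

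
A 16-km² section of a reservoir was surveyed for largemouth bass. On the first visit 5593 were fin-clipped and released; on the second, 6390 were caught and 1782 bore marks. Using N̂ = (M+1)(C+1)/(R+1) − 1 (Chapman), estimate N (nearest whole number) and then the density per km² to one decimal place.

N̂ = 5594·6391/1783 − 1 = 35751254/1783 − 1 ≈ 20050.2 → 20050
Density = N̂ / area = 20050 / 16 ≈ 1253.12 → 1253.1 per km²

density ≈ 1253.1 largemouth bass per km²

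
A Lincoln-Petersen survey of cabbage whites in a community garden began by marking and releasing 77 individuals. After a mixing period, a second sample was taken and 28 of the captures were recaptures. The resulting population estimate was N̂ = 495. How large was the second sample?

From N = M·C/R: C = N·R / M = 495·28 / 77 = 13860 / 77 = 180.

C = 180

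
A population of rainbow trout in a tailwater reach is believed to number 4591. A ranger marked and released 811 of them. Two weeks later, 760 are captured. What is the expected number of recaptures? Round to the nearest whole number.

expected recaptures ≈ 134

The marked fraction of the population is 811/4591, so in a sample of 760 expect C·(M/N) marked.
E[R] = 811 × 760 / 4591 = 616360 / 4591 ≈ 134.3 → 134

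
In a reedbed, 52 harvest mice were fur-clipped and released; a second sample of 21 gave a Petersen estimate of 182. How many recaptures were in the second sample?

R = 6

From N = M·C/R: R = M·C / N = 52·21 / 182 = 1092 / 182 = 6.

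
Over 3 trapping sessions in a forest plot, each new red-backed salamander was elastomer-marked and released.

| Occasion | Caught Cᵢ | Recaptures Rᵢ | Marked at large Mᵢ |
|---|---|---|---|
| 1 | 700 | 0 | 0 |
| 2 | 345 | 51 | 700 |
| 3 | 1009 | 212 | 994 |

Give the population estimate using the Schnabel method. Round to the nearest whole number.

N ≈ 4732

Σ MᵢCᵢ = 0·700 + 700·345 + 994·1009 = 0 + 241500 + 1002946 = 1244446
Σ Rᵢ = 0 + 51 + 212 = 263
N̂ = 1244446 / 263 ≈ 4731.7 → 4732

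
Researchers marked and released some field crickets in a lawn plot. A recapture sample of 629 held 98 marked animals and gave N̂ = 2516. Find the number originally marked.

M = 392

From N = M·C/R: M = N·R / C = 2516·98 / 629 = 246568 / 629 = 392.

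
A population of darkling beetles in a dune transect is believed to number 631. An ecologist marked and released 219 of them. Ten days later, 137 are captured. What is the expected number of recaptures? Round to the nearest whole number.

Expected recaptures E[R] = M·C / N.
E[R] = 219 × 137 / 631 = 30003 / 631 ≈ 47.5 → 48

expected recaptures ≈ 48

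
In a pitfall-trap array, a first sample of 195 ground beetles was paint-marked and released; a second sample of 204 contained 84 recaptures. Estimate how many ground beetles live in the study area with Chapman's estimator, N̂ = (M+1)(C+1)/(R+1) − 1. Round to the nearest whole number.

N̂ = (195+1)(204+1)/(84+1) − 1 = 196·205/85 − 1
= 40180/85 − 1 ≈ 472.7 − 1 ≈ 471.7 → 472

N ≈ 472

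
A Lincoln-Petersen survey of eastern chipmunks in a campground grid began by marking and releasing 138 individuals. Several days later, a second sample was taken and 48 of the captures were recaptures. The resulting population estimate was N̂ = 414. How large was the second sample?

C = 144

From N = M·C/R: C = N·R / M = 414·48 / 138 = 19872 / 138 = 144.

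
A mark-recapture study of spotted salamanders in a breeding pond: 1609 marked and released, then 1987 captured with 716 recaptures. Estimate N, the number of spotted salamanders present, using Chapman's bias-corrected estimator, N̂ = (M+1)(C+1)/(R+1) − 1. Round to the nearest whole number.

N ≈ 4463

N̂ = (1609+1)(1987+1)/(716+1) − 1 = 1610·1988/717 − 1
= 3200680/717 − 1 ≈ 4464.0 − 1 ≈ 4463.0 → 4463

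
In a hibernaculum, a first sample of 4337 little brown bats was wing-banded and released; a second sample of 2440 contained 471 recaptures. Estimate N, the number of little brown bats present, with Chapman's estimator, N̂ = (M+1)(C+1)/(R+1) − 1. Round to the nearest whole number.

N ≈ 22,433

N̂ = (4337+1)(2440+1)/(471+1) − 1 = 4338·2441/472 − 1
= 10589058/472 − 1 ≈ 22434.4 − 1 ≈ 22433.4 → 22433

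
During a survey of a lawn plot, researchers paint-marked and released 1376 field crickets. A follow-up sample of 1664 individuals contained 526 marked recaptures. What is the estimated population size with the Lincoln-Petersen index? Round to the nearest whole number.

N ≈ 4353

Lincoln-Petersen assumes M/N = R/C, so N = M·C / R.
N = (1376 × 1664) / 526 = 2289664 / 526 ≈ 4353.0 → 4353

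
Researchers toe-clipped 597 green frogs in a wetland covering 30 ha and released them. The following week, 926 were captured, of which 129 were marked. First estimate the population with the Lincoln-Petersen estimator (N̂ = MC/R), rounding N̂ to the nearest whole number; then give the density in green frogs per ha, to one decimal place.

N̂ = 597·926/129 = 552822/129 ≈ 4285.4 → 4285
Density = N̂ / area = 4285 / 30 ≈ 142.83 → 142.8 per ha

density ≈ 142.8 green frogs per ha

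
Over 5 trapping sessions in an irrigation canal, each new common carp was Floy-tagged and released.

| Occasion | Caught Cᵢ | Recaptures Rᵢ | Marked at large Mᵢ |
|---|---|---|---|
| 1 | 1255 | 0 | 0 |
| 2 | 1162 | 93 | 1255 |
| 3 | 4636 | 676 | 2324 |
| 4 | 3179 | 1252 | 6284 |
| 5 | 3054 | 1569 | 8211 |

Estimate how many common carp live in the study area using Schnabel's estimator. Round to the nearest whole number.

N ≈ 15,957

Σ MᵢCᵢ = 0·1255 + 1255·1162 + 2324·4636 + 6284·3179 + 8211·3054 = 0 + 1458310 + 10774064 + 19976836 + 25076394 = 57285604
Σ Rᵢ = 0 + 93 + 676 + 1252 + 1569 = 3590
N̂ = 57285604 / 3590 ≈ 15957.0 → 15957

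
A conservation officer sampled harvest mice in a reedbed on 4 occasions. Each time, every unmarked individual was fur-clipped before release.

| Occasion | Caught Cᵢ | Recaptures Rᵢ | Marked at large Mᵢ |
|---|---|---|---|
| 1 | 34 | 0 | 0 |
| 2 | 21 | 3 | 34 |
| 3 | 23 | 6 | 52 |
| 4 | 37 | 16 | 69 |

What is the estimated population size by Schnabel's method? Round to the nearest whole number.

N ≈ 179

Σ MᵢCᵢ = 0·34 + 34·21 + 52·23 + 69·37 = 0 + 714 + 1196 + 2553 = 4463
Σ Rᵢ = 0 + 3 + 6 + 16 = 25
N̂ = 4463 / 25 ≈ 178.5 → 179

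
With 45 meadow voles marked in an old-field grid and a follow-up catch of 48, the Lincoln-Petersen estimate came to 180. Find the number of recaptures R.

From N = M·C/R: R = M·C / N = 45·48 / 180 = 2160 / 180 = 12.

R = 12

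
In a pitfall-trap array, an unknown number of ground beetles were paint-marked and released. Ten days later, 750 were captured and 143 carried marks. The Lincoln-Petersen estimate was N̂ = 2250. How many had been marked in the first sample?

From N = M·C/R: M = N·R / C = 2250·143 / 750 = 321750 / 750 = 429.

M = 429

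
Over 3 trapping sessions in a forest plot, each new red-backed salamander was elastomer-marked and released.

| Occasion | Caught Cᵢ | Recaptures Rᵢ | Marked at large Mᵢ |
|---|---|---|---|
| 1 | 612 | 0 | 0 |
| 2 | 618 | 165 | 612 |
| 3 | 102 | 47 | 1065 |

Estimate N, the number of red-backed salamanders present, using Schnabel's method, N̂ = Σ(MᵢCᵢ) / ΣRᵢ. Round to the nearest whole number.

Σ MᵢCᵢ = 0·612 + 612·618 + 1065·102 = 0 + 378216 + 108630 = 486846
Σ Rᵢ = 0 + 165 + 47 = 212
N̂ = 486846 / 212 ≈ 2296.4 → 2296

N ≈ 2296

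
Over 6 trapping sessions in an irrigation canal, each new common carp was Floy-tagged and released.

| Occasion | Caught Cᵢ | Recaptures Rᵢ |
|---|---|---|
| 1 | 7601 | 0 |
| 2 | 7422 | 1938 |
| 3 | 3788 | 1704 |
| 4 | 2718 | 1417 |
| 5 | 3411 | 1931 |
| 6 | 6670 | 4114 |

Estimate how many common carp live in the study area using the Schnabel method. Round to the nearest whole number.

Marked at large before each occasion: Mᵢ = Σⱼ<ᵢ (Cⱼ − Rⱼ) → M1=0, M2=7601, M3=13085, M4=15169, M5=16470, M6=17950
Σ MᵢCᵢ = 0·7601 + 7601·7422 + 13085·3788 + 15169·2718 + 16470·3411 + 17950·6670 = 0 + 56414622 + 49565980 + 41229342 + 56179170 + 119726500 = 323115614
Σ Rᵢ = 0 + 1938 + 1704 + 1417 + 1931 + 4114 = 11104
N̂ = 323115614 / 11104 ≈ 29099.0 → 29099

N ≈ 29,099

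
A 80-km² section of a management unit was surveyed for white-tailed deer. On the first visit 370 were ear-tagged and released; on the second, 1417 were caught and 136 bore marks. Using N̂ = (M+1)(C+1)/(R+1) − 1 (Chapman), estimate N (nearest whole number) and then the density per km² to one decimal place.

density ≈ 48.0 white-tailed deer per km²

N̂ = 371·1418/137 − 1 = 526078/137 − 1 ≈ 3839.0 → 3839
Density = N̂ / area = 3839 / 80 ≈ 47.99 → 48.0 per km²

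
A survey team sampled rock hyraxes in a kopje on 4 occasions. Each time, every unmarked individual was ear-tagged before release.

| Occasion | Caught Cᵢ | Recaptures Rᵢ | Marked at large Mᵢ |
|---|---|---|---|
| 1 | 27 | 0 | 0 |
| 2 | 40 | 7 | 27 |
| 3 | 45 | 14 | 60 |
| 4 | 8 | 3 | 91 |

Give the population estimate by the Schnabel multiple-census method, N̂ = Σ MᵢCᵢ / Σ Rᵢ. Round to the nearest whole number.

N ≈ 188

Σ MᵢCᵢ = 0·27 + 27·40 + 60·45 + 91·8 = 0 + 1080 + 2700 + 728 = 4508
Σ Rᵢ = 0 + 7 + 14 + 3 = 24
N̂ = 4508 / 24 ≈ 187.8 → 188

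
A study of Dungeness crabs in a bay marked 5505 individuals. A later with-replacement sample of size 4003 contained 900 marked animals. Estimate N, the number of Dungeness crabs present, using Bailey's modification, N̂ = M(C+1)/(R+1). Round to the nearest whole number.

N ≈ 24,464

N̂ = 5505·(4003+1)/(900+1) = 5505·4004/901 = 22042020/901 ≈ 24464.0 → 24464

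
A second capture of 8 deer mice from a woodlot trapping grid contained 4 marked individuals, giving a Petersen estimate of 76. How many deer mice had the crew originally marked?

M = 38

From N = M·C/R: M = N·R / C = 76·4 / 8 = 304 / 8 = 38.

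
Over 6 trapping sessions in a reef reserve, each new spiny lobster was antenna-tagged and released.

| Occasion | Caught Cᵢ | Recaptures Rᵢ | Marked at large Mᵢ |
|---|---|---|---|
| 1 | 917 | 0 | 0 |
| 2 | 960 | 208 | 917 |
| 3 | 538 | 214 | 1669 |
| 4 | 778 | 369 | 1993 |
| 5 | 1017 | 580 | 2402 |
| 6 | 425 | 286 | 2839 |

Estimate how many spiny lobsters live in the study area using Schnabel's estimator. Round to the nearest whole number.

Σ MᵢCᵢ = 0·917 + 917·960 + 1669·538 + 1993·778 + 2402·1017 + 2839·425 = 0 + 880320 + 897922 + 1550554 + 2442834 + 1206575 = 6978205
Σ Rᵢ = 0 + 208 + 214 + 369 + 580 + 286 = 1657
N̂ = 6978205 / 1657 ≈ 4211.3 → 4211

N ≈ 4211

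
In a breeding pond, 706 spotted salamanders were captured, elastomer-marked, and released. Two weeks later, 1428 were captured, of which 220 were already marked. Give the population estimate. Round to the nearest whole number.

N ≈ 4583

The marked fraction in the recapture sample should equal the marked fraction in the population: 220/1428 = 706/N.
N = (706 × 1428) / 220 = 1008168 / 220 ≈ 4582.6 → 4583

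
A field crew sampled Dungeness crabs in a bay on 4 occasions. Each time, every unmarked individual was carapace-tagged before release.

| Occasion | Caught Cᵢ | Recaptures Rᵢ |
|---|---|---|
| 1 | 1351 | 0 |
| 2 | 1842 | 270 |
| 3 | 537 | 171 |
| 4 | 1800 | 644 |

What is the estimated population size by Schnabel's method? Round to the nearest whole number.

N ≈ 9197

Marked at large before each occasion: Mᵢ = Σⱼ<ᵢ (Cⱼ − Rⱼ) → M1=0, M2=1351, M3=2923, M4=3289
Σ MᵢCᵢ = 0·1351 + 1351·1842 + 2923·537 + 3289·1800 = 0 + 2488542 + 1569651 + 5920200 = 9978393
Σ Rᵢ = 0 + 270 + 171 + 644 = 1085
N̂ = 9978393 / 1085 ≈ 9196.7 → 9197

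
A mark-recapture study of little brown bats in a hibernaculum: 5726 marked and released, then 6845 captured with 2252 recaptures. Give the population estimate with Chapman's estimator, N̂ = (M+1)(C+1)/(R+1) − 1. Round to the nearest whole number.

N̂ = (5726+1)(6845+1)/(2252+1) − 1 = 5727·6846/2253 − 1
= 39207042/2253 − 1 ≈ 17402.1 − 1 ≈ 17401.1 → 17401

N ≈ 17,401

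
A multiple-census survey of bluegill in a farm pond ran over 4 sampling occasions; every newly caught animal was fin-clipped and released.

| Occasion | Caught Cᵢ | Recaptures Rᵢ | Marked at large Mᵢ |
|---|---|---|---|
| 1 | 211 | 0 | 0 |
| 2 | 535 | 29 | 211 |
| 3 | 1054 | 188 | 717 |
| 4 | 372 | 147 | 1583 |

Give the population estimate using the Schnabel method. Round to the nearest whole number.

Σ MᵢCᵢ = 0·211 + 211·535 + 717·1054 + 1583·372 = 0 + 112885 + 755718 + 588876 = 1457479
Σ Rᵢ = 0 + 29 + 188 + 147 = 364
N̂ = 1457479 / 364 ≈ 4004.1 → 4004

N ≈ 4004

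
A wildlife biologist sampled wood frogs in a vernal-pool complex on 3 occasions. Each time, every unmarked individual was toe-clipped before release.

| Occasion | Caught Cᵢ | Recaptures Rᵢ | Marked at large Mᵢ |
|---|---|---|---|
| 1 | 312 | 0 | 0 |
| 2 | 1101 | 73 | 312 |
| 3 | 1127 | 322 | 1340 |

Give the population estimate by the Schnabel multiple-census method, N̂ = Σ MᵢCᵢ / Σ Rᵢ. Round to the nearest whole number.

N ≈ 4693

Σ MᵢCᵢ = 0·312 + 312·1101 + 1340·1127 = 0 + 343512 + 1510180 = 1853692
Σ Rᵢ = 0 + 73 + 322 = 395
N̂ = 1853692 / 395 ≈ 4692.9 → 4693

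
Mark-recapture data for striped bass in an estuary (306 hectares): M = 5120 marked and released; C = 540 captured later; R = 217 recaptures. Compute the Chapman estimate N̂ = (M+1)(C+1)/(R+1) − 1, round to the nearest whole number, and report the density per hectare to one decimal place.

N̂ = 5121·541/218 − 1 = 2770461/218 − 1 ≈ 12707.5 → 12708
Density = N̂ / area = 12708 / 306 ≈ 41.53 → 41.5 per hectare

density ≈ 41.5 striped bass per hectare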